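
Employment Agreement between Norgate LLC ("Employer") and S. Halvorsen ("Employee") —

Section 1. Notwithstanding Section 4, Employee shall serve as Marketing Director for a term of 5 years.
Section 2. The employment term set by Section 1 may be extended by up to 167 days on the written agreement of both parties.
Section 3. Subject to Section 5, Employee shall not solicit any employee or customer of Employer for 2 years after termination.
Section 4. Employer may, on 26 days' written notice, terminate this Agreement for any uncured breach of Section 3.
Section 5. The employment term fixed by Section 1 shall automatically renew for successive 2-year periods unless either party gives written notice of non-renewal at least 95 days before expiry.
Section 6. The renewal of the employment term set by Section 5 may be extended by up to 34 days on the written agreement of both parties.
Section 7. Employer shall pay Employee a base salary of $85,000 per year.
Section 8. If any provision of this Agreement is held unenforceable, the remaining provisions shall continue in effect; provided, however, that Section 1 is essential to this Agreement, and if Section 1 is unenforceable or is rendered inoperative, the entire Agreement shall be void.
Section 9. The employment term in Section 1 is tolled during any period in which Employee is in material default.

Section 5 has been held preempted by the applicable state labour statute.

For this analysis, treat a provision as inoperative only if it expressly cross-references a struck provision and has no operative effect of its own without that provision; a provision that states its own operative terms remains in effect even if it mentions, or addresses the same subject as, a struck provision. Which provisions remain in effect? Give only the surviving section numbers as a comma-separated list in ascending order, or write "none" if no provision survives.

1, 2, 3, 4, 7, 8, 9

Section 5 is struck. The whole of Section 6 is the extension of the renewal of the employment term, defined by reference to Section 5, so Section 6 cannot stand once Section 5 is removed. Although Section 3 refers to Section 5, its operative terms do not depend on Section 5, so it remains in effect. Section 8 makes Section 1 an essential term, but Section 1 is unaffected, so the severability proviso in Section 8 preserves the remaining provisions. The provisions still in force are Section 1, Section 2, Section 3, Section 4, Section 7, Section 8, and Section 9.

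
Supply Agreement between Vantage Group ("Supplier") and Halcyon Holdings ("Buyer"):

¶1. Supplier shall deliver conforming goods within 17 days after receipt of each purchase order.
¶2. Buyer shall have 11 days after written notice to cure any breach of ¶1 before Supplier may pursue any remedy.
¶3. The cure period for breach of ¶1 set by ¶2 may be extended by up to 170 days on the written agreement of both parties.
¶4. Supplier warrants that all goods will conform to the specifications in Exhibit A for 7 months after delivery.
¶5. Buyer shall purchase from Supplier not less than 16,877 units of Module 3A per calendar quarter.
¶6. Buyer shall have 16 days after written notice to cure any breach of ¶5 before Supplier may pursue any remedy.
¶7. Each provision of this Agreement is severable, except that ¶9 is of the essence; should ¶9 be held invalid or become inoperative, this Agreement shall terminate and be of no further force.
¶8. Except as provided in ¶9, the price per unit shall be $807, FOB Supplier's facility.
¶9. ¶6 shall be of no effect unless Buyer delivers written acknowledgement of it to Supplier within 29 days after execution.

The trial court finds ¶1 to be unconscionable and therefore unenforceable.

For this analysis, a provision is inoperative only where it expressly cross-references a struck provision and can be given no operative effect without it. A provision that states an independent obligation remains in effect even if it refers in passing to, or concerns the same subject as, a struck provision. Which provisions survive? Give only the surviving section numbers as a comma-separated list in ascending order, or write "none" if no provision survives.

4, 5, 6, 7, 8, 9

¶1 is struck. ¶2 merely fixes the cure period for breach of ¶1; with ¶1 gone it has nothing to operate on and falls away. ¶3 does nothing except set the extension of the cure period for breach of ¶1 by reference to ¶2; with ¶2 gone it has no independent effect and is inoperative. ¶7 makes ¶9 an essential term, but ¶9 is unaffected, so the severability proviso in ¶7 preserves the remaining provisions. ¶4, ¶5, ¶6, ¶7, ¶8, and ¶9 remain in effect.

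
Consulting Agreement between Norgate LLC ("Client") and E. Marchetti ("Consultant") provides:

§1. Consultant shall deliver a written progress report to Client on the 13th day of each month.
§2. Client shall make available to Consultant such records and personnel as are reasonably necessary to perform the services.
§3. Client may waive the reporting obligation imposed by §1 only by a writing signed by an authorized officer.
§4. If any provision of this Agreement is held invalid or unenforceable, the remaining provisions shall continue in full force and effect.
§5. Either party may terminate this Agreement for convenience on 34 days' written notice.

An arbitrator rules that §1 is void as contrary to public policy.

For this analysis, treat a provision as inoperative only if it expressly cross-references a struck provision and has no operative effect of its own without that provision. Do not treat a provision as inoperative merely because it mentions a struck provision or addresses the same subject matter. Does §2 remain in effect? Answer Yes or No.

§1 is struck. §3 has no operative effect of its own apart from §1 and is therefore inoperative. §4 is a severability clause and preserves every provision that can still be given independent effect. The provisions still in force are §2, §4, and §5. §2 is among the surviving provisions, so the answer is yes.

Yes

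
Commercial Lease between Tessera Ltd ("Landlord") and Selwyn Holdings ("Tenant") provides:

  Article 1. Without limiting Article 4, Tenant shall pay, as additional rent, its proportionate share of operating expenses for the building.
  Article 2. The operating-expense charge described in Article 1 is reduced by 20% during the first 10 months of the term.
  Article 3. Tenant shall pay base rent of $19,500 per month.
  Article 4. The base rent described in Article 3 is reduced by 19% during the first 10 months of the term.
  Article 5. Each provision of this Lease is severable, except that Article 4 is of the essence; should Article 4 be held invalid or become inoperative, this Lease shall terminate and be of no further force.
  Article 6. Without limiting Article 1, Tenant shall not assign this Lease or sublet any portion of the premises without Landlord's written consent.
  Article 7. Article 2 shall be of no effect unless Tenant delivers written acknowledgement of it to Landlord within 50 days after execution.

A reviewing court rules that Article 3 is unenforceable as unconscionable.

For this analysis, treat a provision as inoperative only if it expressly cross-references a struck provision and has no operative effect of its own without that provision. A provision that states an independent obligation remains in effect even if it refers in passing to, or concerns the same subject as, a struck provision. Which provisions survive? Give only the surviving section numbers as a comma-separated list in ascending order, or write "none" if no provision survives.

Article 3 is struck. Article 4 operates only by reference to Article 3, so it falls with Article 3. Article 5 makes Article 4 an essential term, and Article 4 has been rendered inoperative by the cascade; under Article 5, the entire Lease is therefore void. No provision of the Lease survives.

none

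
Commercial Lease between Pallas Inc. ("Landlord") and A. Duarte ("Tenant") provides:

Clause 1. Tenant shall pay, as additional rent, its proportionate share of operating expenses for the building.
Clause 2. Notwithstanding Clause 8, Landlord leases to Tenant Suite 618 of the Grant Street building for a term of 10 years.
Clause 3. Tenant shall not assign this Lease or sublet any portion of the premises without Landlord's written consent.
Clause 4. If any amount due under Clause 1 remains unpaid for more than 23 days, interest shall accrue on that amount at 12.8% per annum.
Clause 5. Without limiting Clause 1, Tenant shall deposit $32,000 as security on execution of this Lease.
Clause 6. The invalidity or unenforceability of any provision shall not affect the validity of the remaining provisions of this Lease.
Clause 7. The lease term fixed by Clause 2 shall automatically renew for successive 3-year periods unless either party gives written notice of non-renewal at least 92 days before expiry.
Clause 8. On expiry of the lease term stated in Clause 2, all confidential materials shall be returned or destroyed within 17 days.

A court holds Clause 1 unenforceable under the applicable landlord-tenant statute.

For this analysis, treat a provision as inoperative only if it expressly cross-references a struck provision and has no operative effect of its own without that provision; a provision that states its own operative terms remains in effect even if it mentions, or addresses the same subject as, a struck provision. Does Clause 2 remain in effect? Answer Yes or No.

Yes

Clause 1 is struck. Clause 4 does nothing except set the default interest on the operating-expense charge by reference to Clause 1; with Clause 1 gone it has no independent effect and is inoperative. Although Clause 5 refers to Clause 1, its operative terms do not depend on Clause 1, so it remains in effect. Under the severability clause in Clause 6, the remaining provisions continue in force. That leaves Clause 2, Clause 3, Clause 5, Clause 6, Clause 7, and Clause 8 in effect. Clause 2 is among the surviving provisions, so the answer is yes.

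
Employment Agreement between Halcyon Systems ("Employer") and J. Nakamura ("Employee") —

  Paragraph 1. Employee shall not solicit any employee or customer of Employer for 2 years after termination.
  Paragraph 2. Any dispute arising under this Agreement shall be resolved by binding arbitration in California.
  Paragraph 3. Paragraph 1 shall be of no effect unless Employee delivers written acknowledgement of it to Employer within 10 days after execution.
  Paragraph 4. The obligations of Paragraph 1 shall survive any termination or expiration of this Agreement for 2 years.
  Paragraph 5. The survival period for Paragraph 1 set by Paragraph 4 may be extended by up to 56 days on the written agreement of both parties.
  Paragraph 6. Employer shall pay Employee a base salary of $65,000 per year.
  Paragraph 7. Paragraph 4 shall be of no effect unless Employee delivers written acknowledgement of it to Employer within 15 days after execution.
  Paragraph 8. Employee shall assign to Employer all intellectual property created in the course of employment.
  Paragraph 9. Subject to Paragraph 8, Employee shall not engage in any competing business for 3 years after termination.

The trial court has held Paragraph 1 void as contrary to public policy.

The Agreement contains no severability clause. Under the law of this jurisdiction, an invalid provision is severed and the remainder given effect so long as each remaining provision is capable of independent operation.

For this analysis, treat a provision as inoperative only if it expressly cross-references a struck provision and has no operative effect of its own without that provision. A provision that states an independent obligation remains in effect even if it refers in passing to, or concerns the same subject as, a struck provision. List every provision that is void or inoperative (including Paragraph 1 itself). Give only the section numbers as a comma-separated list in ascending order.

Paragraph 1 is struck. The only function of Paragraph 3 is the acknowledgement condition for Paragraph 1, so it cannot stand once Paragraph 1 is removed. Paragraph 4 merely fixes the survival period for Paragraph 1; with Paragraph 1 gone it has nothing to operate on and falls away. Paragraph 5 has no operative effect of its own apart from Paragraph 4 and is therefore inoperative. Paragraph 7 operates only by reference to Paragraph 4, so it falls with Paragraph 4. Under the stated default rule, only provisions that cannot operate independently fall away; the rest are enforced. That leaves Paragraph 2, Paragraph 6, Paragraph 8, and Paragraph 9 in effect.

1, 3, 4, 5, 7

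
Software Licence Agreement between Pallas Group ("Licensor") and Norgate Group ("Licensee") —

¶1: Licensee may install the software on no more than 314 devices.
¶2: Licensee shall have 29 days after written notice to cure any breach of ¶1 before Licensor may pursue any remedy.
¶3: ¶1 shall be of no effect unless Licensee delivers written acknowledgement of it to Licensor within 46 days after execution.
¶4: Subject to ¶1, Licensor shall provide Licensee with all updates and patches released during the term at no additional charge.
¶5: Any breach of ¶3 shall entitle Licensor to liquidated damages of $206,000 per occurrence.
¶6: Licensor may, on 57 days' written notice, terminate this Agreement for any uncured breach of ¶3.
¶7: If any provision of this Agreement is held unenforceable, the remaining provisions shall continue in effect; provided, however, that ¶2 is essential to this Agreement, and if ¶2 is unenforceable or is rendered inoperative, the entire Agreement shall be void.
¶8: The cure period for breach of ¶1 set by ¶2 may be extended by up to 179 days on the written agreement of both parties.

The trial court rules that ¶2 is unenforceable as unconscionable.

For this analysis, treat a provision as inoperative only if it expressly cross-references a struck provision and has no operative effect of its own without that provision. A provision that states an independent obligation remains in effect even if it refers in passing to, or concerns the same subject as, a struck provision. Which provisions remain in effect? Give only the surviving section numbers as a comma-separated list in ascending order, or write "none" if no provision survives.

none

¶2 is struck. ¶8 operates only by reference to ¶2, so it falls with ¶2. ¶7 makes ¶2 an essential term, and ¶2 is the provision held invalid; under ¶7, the entire Agreement is therefore void. No provision of the Agreement survives.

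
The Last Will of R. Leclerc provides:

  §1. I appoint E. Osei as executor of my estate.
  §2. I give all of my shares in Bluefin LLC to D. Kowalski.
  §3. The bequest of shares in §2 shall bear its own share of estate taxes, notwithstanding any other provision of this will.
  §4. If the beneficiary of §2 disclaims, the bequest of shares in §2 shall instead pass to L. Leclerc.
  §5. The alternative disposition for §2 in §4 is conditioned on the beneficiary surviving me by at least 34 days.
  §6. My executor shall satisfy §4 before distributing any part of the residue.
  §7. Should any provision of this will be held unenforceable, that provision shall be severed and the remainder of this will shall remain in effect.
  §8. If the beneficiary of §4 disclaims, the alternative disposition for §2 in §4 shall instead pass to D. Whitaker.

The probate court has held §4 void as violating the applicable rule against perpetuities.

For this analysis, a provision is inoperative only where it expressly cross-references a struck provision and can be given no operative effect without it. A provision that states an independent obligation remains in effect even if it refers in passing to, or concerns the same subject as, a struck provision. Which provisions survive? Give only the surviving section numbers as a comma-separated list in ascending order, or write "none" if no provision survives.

1, 2, 3, 7

§4 is struck. §5 has no operative effect of its own apart from §4 and is therefore inoperative. The only function of §6 is the priority direction for §4, so it cannot stand once §4 is removed. The only function of §8 is the alternative disposition for §4, so it cannot stand once §4 is removed. §7 is a severability clause and preserves every provision that can still be given independent effect. The provisions still in force are §1, §2, §3, and §7.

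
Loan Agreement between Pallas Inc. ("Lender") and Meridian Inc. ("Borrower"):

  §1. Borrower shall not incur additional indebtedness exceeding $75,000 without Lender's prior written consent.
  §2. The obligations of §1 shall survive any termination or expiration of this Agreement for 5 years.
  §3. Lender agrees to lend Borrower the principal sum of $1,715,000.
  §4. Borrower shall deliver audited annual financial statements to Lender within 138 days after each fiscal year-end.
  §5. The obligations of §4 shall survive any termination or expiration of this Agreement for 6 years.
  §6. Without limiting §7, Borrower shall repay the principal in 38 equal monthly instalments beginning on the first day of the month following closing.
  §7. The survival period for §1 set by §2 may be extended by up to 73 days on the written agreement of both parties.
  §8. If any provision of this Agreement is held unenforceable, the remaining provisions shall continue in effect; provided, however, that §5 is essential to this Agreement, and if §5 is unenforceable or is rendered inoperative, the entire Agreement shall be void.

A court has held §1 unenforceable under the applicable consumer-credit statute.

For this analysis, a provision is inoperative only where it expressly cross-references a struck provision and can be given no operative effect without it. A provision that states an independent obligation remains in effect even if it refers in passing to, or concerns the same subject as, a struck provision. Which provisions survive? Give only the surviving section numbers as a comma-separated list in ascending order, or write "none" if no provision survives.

3, 4, 5, 6, 8

§1 is struck. §2 operates only by reference to §1, so it falls with §1. §7 has no operative effect of its own apart from §2 and is therefore inoperative. §6 mentions §7 but its own obligation stands independently of §7, so §6 is not affected. §8 makes §5 an essential term, but §5 is unaffected, so the severability proviso in §8 preserves the remaining provisions. §3, §4, §5, §6, and §8 remain in effect.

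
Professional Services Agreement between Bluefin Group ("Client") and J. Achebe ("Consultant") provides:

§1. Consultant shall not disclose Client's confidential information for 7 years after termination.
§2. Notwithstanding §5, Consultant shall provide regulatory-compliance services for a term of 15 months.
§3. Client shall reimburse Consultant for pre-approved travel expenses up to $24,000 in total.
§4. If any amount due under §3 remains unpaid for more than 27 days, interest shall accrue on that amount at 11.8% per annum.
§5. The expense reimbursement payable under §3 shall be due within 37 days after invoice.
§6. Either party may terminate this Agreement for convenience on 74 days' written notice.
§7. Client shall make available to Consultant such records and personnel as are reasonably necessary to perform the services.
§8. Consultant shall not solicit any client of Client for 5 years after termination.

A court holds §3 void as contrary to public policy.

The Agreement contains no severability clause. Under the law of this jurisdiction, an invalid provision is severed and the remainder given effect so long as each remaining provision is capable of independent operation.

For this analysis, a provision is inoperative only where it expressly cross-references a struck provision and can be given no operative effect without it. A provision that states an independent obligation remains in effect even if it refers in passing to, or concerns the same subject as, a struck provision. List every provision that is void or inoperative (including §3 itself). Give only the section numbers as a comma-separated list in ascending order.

§3 is struck. §4 operates only by reference to §3, so it falls with §3. §5 has no operative effect of its own apart from §3 and is therefore inoperative. §2 mentions §5 but its own obligation stands independently of §5, so §2 is not affected. Under the stated default rule, only provisions that cannot operate independently fall away; the rest are enforced. §1, §2, §6, §7, and §8 remain in effect.

3, 4, 5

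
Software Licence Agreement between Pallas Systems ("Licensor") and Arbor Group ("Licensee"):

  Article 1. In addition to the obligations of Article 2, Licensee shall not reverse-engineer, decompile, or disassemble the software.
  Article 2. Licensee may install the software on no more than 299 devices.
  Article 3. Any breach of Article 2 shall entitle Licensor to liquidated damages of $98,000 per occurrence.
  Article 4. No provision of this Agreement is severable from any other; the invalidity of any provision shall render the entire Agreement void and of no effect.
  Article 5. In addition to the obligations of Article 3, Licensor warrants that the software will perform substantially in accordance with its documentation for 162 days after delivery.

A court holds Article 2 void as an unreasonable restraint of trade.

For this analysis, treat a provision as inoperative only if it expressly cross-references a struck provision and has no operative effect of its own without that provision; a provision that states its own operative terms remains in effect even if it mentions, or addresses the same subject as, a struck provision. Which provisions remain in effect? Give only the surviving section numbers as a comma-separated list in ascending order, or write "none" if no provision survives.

none

Article 2 is struck. The whole of Article 3 is the liquidated-damages amount, defined by reference to Article 2, so Article 3 cannot stand once Article 2 is removed. Article 4 provides that the Agreement is not severable, so the invalidity of any one provision voids the entire Agreement. No provision of the Agreement survives.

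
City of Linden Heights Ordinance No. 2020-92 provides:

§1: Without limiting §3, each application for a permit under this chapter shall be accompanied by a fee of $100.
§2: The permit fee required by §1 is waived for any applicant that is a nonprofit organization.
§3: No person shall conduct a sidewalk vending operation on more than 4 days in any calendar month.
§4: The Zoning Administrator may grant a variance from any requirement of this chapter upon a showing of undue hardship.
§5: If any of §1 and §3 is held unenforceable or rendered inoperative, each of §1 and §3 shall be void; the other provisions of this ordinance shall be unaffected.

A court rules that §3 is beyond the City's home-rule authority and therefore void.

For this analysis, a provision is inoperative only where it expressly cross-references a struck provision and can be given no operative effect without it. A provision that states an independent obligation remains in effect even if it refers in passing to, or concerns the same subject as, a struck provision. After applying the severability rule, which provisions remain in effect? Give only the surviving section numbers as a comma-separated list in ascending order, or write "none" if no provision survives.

4, 5

§3 is struck. No other provision's operative terms depend on §3. §5 declares §1 and §3 mutually dependent; since one of them has fallen, all of them are of no effect. That brings down §1 as well. §2 in turn depends solely on a provision now struck and likewise falls. The remainder continues in force under §5. The provisions still in force are §4 and §5.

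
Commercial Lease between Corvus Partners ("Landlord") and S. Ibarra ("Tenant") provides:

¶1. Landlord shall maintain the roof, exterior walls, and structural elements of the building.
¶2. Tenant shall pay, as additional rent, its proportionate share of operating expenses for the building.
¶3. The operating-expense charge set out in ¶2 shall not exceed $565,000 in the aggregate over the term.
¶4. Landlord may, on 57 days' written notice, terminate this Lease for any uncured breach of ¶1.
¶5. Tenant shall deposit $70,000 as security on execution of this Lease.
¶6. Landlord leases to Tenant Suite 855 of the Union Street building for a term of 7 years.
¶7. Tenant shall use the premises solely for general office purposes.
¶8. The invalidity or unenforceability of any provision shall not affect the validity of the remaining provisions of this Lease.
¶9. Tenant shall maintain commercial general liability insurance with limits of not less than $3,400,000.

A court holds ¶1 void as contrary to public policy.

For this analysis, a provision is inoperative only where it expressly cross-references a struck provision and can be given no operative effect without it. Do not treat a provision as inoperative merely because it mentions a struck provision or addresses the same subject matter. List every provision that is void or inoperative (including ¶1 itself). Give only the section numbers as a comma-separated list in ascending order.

¶1 is struck. ¶4 operates only by reference to ¶1, so it falls with ¶1. Under the severability clause in ¶8, the remaining provisions continue in force. The provisions still in force are ¶2, ¶3, ¶5, ¶6, ¶7, ¶8, and ¶9.

1, 4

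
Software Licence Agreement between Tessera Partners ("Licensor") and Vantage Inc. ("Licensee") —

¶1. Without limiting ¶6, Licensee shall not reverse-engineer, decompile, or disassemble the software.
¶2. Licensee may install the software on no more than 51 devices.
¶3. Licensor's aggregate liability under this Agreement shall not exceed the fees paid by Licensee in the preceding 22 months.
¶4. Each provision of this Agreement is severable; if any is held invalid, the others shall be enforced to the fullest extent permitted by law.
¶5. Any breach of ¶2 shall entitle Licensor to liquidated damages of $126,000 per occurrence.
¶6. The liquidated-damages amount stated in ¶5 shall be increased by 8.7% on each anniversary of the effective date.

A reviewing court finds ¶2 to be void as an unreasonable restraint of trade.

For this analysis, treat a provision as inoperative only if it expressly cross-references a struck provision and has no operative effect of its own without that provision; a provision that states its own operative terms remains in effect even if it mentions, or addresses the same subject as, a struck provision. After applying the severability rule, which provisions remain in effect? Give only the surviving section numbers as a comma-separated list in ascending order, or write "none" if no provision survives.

¶2 is struck. ¶5 operates only by reference to ¶2, so it falls with ¶2. ¶6 operates only by reference to ¶5, so it falls with ¶5. Although ¶1 refers to ¶6, its operative terms do not depend on ¶6, so it remains in effect. Under the severability clause in ¶4, the remaining provisions continue in force. ¶1, ¶3, and ¶4 remain in effect.

1, 3, 4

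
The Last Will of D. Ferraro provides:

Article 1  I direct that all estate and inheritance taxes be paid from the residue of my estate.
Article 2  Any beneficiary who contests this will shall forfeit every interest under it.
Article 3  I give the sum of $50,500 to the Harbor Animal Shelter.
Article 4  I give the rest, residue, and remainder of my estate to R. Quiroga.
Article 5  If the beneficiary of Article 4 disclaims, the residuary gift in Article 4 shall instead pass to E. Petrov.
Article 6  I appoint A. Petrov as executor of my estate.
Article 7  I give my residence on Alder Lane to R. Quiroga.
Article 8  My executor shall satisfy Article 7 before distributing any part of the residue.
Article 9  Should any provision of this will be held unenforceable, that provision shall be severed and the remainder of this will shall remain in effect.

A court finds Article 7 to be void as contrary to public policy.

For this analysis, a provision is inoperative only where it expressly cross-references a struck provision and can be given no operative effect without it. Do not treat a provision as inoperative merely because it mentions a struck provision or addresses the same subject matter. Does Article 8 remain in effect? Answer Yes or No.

Article 7 is struck. The only function of Article 8 is the priority direction for Article 7, so it cannot stand once Article 7 is removed. Under the severability clause in Article 9, the remaining provisions continue in force. That leaves Article 1, Article 2, Article 3, Article 4, Article 5, Article 6, and Article 9 in effect. Article 8 is among the inoperative provisions, so the answer is no.

No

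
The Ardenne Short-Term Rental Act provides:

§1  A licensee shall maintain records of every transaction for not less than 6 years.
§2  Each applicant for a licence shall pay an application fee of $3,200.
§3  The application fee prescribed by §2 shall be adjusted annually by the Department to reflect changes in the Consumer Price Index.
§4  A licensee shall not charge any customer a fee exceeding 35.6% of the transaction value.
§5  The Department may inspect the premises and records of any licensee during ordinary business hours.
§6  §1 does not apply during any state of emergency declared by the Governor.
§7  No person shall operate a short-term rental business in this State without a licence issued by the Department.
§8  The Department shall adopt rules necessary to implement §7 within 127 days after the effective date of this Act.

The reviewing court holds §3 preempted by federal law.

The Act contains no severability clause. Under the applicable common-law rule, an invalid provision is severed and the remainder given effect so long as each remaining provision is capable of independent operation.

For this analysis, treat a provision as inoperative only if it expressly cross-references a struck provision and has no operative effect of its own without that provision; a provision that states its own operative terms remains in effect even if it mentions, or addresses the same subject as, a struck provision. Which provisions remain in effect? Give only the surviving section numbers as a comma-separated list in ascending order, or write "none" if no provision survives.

§3 is struck. No other provision's operative terms depend on §3. With no severability clause, the stated default rule severs what cannot stand and enforces each remaining provision that can operate on its own. The provisions still in force are §1, §2, §4, §5, §6, §7, and §8.

1, 2, 4, 5, 6, 7, 8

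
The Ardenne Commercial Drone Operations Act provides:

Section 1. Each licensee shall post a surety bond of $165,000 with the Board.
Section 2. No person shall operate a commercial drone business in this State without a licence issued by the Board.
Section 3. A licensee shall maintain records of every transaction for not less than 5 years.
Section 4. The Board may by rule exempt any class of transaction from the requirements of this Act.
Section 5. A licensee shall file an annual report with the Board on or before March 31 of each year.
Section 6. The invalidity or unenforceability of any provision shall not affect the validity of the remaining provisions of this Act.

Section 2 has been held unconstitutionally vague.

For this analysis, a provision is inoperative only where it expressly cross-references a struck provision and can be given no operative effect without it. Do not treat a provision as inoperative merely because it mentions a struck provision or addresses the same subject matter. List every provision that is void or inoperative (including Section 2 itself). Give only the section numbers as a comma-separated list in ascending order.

2

Section 2 is struck. No other provision's operative terms depend on Section 2. Under the severability clause in Section 6, the remaining provisions continue in force. That leaves Section 1, Section 3, Section 4, Section 5, and Section 6 in effect.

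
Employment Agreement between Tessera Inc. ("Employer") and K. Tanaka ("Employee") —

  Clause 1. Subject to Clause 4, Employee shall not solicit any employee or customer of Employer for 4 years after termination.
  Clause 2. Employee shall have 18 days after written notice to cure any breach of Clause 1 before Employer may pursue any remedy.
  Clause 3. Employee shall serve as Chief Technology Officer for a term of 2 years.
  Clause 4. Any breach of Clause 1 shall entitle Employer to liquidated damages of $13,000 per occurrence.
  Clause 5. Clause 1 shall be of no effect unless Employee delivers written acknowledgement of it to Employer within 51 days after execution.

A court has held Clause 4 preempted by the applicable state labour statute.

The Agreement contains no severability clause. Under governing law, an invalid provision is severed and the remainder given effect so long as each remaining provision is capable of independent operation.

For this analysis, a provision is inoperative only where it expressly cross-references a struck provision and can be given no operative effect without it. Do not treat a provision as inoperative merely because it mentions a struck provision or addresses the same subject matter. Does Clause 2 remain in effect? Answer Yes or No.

Clause 4 is struck. Although Clause 1 refers to Clause 4, its operative terms do not depend on Clause 4, so it remains in effect. Nothing else in the Agreement is defined by reference to Clause 4. Under the stated default rule, only provisions that cannot operate independently fall away; the rest are enforced. The provisions still in force are Clause 1, Clause 2, Clause 3, and Clause 5. Clause 2 is among the surviving provisions, so the answer is yes.

Yes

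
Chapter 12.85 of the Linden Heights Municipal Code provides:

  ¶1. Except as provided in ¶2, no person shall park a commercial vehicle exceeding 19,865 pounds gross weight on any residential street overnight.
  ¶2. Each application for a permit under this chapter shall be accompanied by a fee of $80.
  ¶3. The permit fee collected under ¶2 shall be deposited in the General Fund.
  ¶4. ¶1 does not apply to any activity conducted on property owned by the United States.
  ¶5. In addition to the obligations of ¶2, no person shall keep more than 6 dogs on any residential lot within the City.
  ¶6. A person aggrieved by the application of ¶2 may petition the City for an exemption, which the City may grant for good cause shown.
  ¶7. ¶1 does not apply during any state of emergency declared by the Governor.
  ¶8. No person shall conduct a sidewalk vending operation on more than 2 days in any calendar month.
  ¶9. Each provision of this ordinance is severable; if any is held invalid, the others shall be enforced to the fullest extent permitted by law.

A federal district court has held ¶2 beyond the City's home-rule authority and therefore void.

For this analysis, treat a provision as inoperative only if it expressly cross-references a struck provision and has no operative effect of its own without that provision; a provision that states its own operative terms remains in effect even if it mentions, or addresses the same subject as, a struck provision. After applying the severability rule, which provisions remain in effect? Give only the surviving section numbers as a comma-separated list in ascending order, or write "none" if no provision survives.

¶2 is struck. ¶3 operates only by reference to ¶2, so it falls with ¶2. ¶6 merely fixes the exemption procedure for ¶2; with ¶2 gone it has nothing to operate on and falls away. ¶5 mentions ¶2 but its own obligation stands independently of ¶2, so ¶5 is not affected. ¶1 mentions ¶2 but its own obligation stands independently of ¶2, so ¶1 is not affected. Under the severability clause in ¶9, the remaining provisions continue in force. The provisions still in force are ¶1, ¶4, ¶5, ¶7, ¶8, and ¶9.

1, 4, 5, 7, 8, 9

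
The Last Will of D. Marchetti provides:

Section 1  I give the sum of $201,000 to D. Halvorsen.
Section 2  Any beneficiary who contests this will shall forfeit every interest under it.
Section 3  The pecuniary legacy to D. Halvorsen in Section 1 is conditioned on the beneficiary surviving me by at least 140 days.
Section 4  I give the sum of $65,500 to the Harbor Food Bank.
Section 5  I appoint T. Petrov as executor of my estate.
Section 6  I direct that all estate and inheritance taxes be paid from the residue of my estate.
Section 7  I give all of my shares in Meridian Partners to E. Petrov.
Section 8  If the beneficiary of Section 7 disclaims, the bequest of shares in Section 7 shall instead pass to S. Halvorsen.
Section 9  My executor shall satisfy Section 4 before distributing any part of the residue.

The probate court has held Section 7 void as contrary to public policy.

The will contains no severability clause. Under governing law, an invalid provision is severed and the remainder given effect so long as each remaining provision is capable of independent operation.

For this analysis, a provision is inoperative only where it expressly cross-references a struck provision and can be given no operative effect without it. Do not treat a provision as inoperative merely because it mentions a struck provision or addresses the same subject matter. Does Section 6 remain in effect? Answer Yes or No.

Yes

Section 7 is struck. Section 8 operates only by reference to Section 7, so it falls with Section 7. Under the stated default rule, only provisions that cannot operate independently fall away; the rest are enforced. Section 1, Section 2, Section 3, Section 4, Section 5, Section 6, and Section 9 remain in effect. Section 6 is among the surviving provisions, so the answer is yes.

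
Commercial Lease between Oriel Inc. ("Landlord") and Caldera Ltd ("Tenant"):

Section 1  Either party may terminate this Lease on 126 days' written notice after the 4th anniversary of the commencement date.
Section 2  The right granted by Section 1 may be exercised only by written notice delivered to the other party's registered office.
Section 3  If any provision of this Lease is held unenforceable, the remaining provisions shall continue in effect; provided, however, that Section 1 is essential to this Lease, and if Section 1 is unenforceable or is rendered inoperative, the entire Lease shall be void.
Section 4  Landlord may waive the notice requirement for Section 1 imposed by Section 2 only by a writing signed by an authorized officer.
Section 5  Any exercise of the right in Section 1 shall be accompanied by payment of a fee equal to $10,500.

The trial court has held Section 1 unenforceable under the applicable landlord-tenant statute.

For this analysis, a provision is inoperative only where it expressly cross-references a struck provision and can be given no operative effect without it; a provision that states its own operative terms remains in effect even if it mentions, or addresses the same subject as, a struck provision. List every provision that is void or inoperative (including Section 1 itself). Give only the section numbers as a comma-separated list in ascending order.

Section 1 is struck. The only function of Section 2 is the notice requirement for Section 1, so it cannot stand once Section 1 is removed. Section 5 operates only by reference to Section 1, so it falls with Section 1. Section 4 has no operative effect of its own apart from Section 2 and is therefore inoperative. Section 3 makes Section 1 an essential term, and Section 1 is the provision held invalid; under Section 3, the entire Lease is therefore void. No provision of the Lease survives.

1, 2, 3, 4, 5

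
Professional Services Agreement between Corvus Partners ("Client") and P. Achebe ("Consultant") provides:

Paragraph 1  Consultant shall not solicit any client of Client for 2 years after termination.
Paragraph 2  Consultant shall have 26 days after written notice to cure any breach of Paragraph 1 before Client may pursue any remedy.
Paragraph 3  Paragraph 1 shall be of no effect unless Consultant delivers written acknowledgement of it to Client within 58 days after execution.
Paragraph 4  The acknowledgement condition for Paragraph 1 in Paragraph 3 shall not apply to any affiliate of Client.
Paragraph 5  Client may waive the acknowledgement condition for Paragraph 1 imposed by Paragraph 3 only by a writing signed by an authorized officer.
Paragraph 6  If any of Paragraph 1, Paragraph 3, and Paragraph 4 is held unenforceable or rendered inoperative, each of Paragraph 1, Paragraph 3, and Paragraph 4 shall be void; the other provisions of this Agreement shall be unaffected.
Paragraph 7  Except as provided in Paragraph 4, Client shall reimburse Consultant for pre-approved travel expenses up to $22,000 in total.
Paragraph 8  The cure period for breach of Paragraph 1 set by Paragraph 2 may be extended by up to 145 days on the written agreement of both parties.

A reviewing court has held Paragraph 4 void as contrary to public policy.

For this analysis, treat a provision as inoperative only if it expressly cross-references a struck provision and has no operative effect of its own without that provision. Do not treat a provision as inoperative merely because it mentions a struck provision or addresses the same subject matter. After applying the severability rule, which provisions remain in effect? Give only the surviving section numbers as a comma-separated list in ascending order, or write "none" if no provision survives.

6, 7

Paragraph 4 is struck. Although Paragraph 7 refers to Paragraph 4, its operative terms do not depend on Paragraph 4, so it remains in effect. Nothing else in the Agreement is defined by reference to Paragraph 4. Paragraph 6 declares Paragraph 1, Paragraph 3, and Paragraph 4 mutually dependent; since one of them has fallen, all of them are of no effect. That brings down Paragraph 1 and Paragraph 3 as well. Paragraph 2, Paragraph 5, and Paragraph 8 in turn depend solely on a provision now struck and likewise fall. The remainder continues in force under Paragraph 6. The provisions still in force are Paragraph 6 and Paragraph 7.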